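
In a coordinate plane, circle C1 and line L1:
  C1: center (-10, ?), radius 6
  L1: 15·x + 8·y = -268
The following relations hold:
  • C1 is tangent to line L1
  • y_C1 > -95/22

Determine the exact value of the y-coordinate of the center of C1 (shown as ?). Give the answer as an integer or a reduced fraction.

1. [C1‖L1]  y_C1² + (59/2)y_C1 + 55 = 0  ⇒  y_C1 = -55/2 or -2
2. given y_C1 > -95/22: keep -2

-2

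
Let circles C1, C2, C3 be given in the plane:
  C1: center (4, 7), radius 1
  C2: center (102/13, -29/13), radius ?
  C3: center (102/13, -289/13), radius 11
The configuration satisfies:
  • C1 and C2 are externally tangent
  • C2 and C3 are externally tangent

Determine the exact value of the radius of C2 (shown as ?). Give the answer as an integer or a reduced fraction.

9

1. [ext C1·C2]  r_C2² + 2r_C2 − 99 = 0  ⇒  r_C2 = 9 (r>0 drops 1)
2. [ext C2·C3]  r_C2² + 22r_C2 − 279 = 0  ⇒  r_C2 = 9 (r>0 drops 1)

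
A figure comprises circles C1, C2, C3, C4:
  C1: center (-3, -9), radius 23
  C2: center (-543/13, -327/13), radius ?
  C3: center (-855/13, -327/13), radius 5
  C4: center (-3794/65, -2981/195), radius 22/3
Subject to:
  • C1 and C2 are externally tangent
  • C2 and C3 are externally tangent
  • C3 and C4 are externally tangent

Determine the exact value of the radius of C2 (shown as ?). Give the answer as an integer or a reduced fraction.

19

1. [ext C1·C2]  r_C2² + 46r_C2 − 1235 = 0  ⇒  r_C2 = 19 (r>0 drops 1)
2. [ext C2·C3]  r_C2² + 10r_C2 − 551 = 0  ⇒  r_C2 = 19 (r>0 drops 1)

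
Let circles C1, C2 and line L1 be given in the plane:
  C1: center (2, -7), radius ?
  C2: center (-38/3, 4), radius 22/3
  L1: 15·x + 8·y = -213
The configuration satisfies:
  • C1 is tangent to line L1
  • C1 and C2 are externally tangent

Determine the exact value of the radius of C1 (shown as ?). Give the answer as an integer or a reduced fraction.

1. [C1‖L1]  r_C1² − 121 = 0  ⇒  r_C1 = 11 (r>0 drops 1)
2. [ext C1·C2]  r_C1² + (44/3)r_C1 − 847/3 = 0  ⇒  r_C1 = 11 (r>0 drops 1)

11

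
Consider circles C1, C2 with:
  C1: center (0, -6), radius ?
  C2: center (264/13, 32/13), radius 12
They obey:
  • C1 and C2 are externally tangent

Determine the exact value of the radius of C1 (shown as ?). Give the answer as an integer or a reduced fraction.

10

1. [ext C1·C2]  r_C1² + 24r_C1 − 340 = 0  ⇒  r_C1 = 10 (r>0 drops 1)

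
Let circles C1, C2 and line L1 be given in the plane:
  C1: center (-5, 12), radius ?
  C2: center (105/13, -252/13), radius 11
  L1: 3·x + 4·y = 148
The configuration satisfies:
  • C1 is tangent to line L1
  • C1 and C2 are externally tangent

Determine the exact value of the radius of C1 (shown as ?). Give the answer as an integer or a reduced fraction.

1. [C1‖L1]  r_C1² − 529 = 0  ⇒  r_C1 = 23 (r>0 drops 1)
2. [ext C1·C2]  r_C1² + 22r_C1 − 1035 = 0  ⇒  r_C1 = 23 (r>0 drops 1)

23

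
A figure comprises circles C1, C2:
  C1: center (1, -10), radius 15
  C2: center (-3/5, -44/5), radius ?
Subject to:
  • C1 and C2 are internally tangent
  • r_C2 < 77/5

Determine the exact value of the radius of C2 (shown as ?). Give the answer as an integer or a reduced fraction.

13

1. [int C1,C2]  r_C2² − 30r_C2 + 221 = 0  ⇒  r_C2 = 13 or 17
2. given r_C2 < 77/5: keep 13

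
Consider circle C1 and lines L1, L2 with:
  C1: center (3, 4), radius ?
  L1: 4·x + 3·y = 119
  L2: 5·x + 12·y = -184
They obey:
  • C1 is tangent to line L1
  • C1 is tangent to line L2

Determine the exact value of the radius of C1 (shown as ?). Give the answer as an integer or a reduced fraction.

1. [C1‖L1]  r_C1² − 361 = 0  ⇒  r_C1 = 19 (r>0 drops 1)
2. [C1‖L2]  r_C1² − 361 = 0  ⇒  r_C1 = 19 (r>0 drops 1)

19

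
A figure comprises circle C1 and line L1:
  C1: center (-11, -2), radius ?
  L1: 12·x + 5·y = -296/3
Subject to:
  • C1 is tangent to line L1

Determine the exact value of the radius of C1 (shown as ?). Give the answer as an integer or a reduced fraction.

1. [C1‖L1]  r_C1² − 100/9 = 0  ⇒  r_C1 = 10/3 (r>0 drops 1)

10/3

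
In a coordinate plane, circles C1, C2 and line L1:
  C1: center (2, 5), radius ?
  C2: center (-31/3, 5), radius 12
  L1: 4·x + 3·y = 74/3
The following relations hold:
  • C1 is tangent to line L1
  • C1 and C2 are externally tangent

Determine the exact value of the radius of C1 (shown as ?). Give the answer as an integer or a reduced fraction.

1/3

1. [C1‖L1]  r_C1² − 1/9 = 0  ⇒  r_C1 = 1/3 (r>0 drops 1)
2. [ext C1·C2]  r_C1² + 24r_C1 − 73/9 = 0  ⇒  r_C1 = 1/3 (r>0 drops 1)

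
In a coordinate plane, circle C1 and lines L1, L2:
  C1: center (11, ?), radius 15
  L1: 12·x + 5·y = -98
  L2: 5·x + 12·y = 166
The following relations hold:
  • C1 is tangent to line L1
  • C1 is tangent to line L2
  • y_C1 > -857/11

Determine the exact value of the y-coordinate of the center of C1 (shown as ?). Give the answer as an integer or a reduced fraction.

1. [C1‖L1]  y_C1² + 92y_C1 + 595 = 0  ⇒  y_C1 = -85 or -7
2. [C1‖L2]  y_C1² − (37/2)y_C1 − 357/2 = 0  ⇒  y_C1 = -7 or 51/2

-7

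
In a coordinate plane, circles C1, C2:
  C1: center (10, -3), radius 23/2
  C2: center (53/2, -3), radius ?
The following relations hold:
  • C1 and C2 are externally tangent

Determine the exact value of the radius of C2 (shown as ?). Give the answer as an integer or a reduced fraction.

1. [ext C1·C2]  r_C2² + 23r_C2 − 140 = 0  ⇒  r_C2 = 5 (r>0 drops 1)

5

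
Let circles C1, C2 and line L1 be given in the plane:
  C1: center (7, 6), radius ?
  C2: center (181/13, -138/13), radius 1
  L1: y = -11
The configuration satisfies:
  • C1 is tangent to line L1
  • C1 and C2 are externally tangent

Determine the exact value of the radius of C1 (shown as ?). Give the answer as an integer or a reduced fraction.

1. [C1‖L1]  r_C1² − 289 = 0  ⇒  r_C1 = 17 (r>0 drops 1)
2. [ext C1·C2]  r_C1² + 2r_C1 − 323 = 0  ⇒  r_C1 = 17 (r>0 drops 1)

17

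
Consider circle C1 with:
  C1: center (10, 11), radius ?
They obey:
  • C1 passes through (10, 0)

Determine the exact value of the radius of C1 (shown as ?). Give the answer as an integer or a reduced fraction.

11

1. [C1∋P]  r_C1² − 121 = 0  ⇒  r_C1 = 11 (r>0 drops 1)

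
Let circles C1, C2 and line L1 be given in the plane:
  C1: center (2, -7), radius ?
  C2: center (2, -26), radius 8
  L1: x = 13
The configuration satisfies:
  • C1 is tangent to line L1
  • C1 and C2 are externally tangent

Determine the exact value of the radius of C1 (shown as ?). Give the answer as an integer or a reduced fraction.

1. [C1‖L1]  r_C1² − 121 = 0  ⇒  r_C1 = 11 (r>0 drops 1)
2. [ext C1·C2]  r_C1² + 16r_C1 − 297 = 0  ⇒  r_C1 = 11 (r>0 drops 1)

11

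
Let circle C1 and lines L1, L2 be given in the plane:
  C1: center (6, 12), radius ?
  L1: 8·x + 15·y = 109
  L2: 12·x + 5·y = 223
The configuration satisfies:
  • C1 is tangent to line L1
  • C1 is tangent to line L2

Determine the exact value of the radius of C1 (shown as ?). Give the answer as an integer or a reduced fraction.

7

1. [C1‖L1]  r_C1² − 49 = 0  ⇒  r_C1 = 7 (r>0 drops 1)
2. [C1‖L2]  r_C1² − 49 = 0  ⇒  r_C1 = 7 (r>0 drops 1)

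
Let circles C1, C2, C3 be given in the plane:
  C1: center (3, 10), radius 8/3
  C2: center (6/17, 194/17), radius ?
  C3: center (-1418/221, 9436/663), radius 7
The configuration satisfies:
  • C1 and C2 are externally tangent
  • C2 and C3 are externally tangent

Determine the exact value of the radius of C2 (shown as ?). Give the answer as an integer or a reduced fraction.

1/3

1. [ext C1·C2]  r_C2² + (16/3)r_C2 − 17/9 = 0  ⇒  r_C2 = 1/3 (r>0 drops 1)
2. [ext C2·C3]  r_C2² + 14r_C2 − 43/9 = 0  ⇒  r_C2 = 1/3 (r>0 drops 1)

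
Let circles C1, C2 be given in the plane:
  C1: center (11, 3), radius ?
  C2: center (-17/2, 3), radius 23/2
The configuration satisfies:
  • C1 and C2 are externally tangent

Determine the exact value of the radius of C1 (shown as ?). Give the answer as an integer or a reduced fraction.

8

1. [ext C1·C2]  r_C1² + 23r_C1 − 248 = 0  ⇒  r_C1 = 8 (r>0 drops 1)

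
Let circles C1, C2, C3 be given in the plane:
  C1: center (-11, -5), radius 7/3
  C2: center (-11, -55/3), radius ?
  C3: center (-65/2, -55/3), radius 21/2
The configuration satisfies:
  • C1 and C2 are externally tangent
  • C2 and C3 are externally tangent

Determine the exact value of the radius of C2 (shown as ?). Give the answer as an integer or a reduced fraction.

1. [ext C1·C2]  r_C2² + (14/3)r_C2 − 517/3 = 0  ⇒  r_C2 = 11 (r>0 drops 1)
2. [ext C2·C3]  r_C2² + 21r_C2 − 352 = 0  ⇒  r_C2 = 11 (r>0 drops 1)

11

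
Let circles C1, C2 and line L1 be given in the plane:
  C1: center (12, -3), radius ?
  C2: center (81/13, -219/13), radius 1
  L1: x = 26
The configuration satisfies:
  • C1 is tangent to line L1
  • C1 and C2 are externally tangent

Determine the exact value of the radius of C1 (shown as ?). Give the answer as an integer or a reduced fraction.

14

1. [C1‖L1]  r_C1² − 196 = 0  ⇒  r_C1 = 14 (r>0 drops 1)
2. [ext C1·C2]  r_C1² + 2r_C1 − 224 = 0  ⇒  r_C1 = 14 (r>0 drops 1)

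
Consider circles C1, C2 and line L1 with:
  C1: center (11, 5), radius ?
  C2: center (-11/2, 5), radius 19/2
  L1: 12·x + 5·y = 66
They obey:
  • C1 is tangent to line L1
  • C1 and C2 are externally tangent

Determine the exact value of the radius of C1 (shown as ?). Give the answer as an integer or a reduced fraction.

1. [C1‖L1]  r_C1² − 49 = 0  ⇒  r_C1 = 7 (r>0 drops 1)
2. [ext C1·C2]  r_C1² + 19r_C1 − 182 = 0  ⇒  r_C1 = 7 (r>0 drops 1)

7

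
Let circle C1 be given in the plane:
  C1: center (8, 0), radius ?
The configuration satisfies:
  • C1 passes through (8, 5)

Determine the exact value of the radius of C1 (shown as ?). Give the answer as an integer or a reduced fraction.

5

1. [C1∋P]  r_C1² − 25 = 0  ⇒  r_C1 = 5 (r>0 drops 1)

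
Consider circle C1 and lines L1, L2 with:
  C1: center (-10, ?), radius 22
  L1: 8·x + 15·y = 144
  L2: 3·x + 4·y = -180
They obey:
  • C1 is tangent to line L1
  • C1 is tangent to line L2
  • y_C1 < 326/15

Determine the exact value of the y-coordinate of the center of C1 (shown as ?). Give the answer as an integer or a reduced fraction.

-10

1. [C1‖L1]  y_C1² − (448/15)y_C1 − 1196/3 = 0  ⇒  y_C1 = -10 or 598/15
2. [C1‖L2]  y_C1² + 75y_C1 + 650 = 0  ⇒  y_C1 = -65 or -10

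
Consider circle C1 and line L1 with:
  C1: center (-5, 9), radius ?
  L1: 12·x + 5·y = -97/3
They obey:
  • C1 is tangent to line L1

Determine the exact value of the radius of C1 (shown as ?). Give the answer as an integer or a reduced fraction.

4/3

1. [C1‖L1]  r_C1² − 16/9 = 0  ⇒  r_C1 = 4/3 (r>0 drops 1)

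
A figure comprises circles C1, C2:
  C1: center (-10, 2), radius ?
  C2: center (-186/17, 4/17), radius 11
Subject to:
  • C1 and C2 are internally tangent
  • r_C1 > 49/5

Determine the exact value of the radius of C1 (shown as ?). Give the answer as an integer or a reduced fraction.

13

1. [int C1,C2]  r_C1² − 22r_C1 + 117 = 0  ⇒  r_C1 = 9 or 13
2. given r_C1 > 49/5: keep 13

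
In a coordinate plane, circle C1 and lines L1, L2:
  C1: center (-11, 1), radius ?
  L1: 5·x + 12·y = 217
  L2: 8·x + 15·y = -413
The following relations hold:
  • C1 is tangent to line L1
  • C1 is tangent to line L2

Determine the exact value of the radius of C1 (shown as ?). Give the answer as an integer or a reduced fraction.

1. [C1‖L1]  r_C1² − 400 = 0  ⇒  r_C1 = 20 (r>0 drops 1)
2. [C1‖L2]  r_C1² − 400 = 0  ⇒  r_C1 = 20 (r>0 drops 1)

20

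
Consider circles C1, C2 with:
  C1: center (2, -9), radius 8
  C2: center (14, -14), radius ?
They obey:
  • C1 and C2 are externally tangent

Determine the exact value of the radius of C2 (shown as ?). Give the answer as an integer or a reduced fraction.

1. [ext C1·C2]  r_C2² + 16r_C2 − 105 = 0  ⇒  r_C2 = 5 (r>0 drops 1)

5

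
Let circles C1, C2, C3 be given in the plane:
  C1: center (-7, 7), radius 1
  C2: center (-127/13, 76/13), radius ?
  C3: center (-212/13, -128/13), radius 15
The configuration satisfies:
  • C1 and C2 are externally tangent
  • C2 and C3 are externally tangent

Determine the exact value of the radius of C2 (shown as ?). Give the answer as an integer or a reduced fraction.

1. [ext C1·C2]  r_C2² + 2r_C2 − 8 = 0  ⇒  r_C2 = 2 (r>0 drops 1)
2. [ext C2·C3]  r_C2² + 30r_C2 − 64 = 0  ⇒  r_C2 = 2 (r>0 drops 1)

2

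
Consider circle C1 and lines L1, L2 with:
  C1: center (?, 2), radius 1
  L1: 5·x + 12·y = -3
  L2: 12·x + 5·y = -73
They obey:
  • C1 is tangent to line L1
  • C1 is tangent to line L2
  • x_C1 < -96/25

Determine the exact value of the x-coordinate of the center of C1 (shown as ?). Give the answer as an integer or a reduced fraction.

1. [C1‖L1]  x_C1² + (54/5)x_C1 + 112/5 = 0  ⇒  x_C1 = -8 or -14/5
2. [C1‖L2]  x_C1² + (83/6)x_C1 + 140/3 = 0  ⇒  x_C1 = -8 or -35/6

-8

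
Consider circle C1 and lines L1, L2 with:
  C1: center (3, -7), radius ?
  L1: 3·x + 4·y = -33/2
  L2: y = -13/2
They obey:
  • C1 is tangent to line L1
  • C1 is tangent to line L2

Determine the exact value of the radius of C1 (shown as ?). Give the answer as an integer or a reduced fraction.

1. [C1‖L1]  r_C1² − 1/4 = 0  ⇒  r_C1 = 1/2 (r>0 drops 1)
2. [C1‖L2]  r_C1² − 1/4 = 0  ⇒  r_C1 = 1/2 (r>0 drops 1)

1/2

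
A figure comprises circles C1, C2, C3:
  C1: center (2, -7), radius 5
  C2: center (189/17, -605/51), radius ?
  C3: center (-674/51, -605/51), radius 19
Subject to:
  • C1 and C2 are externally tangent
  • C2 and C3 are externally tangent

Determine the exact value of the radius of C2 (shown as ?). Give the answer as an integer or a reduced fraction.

1. [ext C1·C2]  r_C2² + 10r_C2 − 736/9 = 0  ⇒  r_C2 = 16/3 (r>0 drops 1)
2. [ext C2·C3]  r_C2² + 38r_C2 − 2080/9 = 0  ⇒  r_C2 = 16/3 (r>0 drops 1)

16/3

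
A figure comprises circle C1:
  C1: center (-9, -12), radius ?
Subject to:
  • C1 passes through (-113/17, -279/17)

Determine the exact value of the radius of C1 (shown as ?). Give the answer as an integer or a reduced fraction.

5

1. [C1∋P]  r_C1² − 25 = 0  ⇒  r_C1 = 5 (r>0 drops 1)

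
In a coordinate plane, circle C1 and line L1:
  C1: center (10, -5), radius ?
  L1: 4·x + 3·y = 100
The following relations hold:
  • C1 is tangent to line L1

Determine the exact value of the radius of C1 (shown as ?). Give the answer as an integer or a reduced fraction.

15

1. [C1‖L1]  r_C1² − 225 = 0  ⇒  r_C1 = 15 (r>0 drops 1)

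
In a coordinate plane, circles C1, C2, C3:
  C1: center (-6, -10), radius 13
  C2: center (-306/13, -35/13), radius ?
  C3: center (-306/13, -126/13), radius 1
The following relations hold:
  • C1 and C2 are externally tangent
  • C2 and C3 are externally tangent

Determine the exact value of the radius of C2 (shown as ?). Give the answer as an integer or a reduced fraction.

1. [ext C1·C2]  r_C2² + 26r_C2 − 192 = 0  ⇒  r_C2 = 6 (r>0 drops 1)
2. [ext C2·C3]  r_C2² + 2r_C2 − 48 = 0  ⇒  r_C2 = 6 (r>0 drops 1)

6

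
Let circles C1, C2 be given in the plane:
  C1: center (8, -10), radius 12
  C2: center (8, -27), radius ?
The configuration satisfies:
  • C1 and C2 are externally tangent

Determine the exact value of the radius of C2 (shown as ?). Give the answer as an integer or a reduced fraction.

1. [ext C1·C2]  r_C2² + 24r_C2 − 145 = 0  ⇒  r_C2 = 5 (r>0 drops 1)

5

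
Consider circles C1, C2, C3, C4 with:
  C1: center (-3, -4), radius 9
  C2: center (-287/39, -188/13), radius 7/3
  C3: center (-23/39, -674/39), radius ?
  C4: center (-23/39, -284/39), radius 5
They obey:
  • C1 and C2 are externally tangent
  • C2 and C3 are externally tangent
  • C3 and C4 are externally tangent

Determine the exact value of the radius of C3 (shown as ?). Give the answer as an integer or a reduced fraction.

5

1. [ext C2·C3]  r_C3² + (14/3)r_C3 − 145/3 = 0  ⇒  r_C3 = 5 (r>0 drops 1)
2. [ext C3·C4]  r_C3² + 10r_C3 − 75 = 0  ⇒  r_C3 = 5 (r>0 drops 1)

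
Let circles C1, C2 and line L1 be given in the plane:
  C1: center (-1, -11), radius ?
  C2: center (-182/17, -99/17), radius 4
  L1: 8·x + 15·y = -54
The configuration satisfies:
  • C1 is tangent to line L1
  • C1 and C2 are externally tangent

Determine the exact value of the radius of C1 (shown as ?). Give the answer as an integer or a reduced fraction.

1. [C1‖L1]  r_C1² − 49 = 0  ⇒  r_C1 = 7 (r>0 drops 1)
2. [ext C1·C2]  r_C1² + 8r_C1 − 105 = 0  ⇒  r_C1 = 7 (r>0 drops 1)

7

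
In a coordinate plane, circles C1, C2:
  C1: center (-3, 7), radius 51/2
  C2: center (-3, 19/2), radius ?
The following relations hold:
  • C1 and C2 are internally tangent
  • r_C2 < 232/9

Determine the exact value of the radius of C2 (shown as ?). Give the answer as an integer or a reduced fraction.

1. [int C1,C2]  r_C2² − 51r_C2 + 644 = 0  ⇒  r_C2 = 23 or 28
2. given r_C2 < 232/9: keep 23

23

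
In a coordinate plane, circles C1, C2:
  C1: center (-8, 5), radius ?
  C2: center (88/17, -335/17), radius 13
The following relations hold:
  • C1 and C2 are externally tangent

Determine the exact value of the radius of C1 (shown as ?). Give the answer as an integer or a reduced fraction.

15

1. [ext C1·C2]  r_C1² + 26r_C1 − 615 = 0  ⇒  r_C1 = 15 (r>0 drops 1)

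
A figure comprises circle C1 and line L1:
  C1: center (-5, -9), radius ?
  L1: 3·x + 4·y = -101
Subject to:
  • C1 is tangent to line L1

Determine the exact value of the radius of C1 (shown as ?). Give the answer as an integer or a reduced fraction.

10

1. [C1‖L1]  r_C1² − 100 = 0  ⇒  r_C1 = 10 (r>0 drops 1)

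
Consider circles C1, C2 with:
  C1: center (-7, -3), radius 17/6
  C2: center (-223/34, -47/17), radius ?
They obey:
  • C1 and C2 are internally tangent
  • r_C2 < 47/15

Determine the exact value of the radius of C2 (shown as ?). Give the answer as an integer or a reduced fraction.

7/3

1. [int C1,C2]  r_C2² − (17/3)r_C2 + 70/9 = 0  ⇒  r_C2 = 7/3 or 10/3
2. given r_C2 < 47/15: keep 7/3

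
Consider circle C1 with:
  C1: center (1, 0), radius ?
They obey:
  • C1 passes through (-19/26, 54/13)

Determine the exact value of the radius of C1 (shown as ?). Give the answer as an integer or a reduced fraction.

1. [C1∋P]  r_C1² − 81/4 = 0  ⇒  r_C1 = 9/2 (r>0 drops 1)

9/2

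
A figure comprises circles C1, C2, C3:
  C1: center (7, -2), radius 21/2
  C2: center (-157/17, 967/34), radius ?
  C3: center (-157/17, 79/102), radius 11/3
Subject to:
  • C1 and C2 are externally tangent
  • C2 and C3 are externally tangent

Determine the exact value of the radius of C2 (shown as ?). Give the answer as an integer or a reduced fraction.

24

1. [ext C1·C2]  r_C2² + 21r_C2 − 1080 = 0  ⇒  r_C2 = 24 (r>0 drops 1)
2. [ext C2·C3]  r_C2² + (22/3)r_C2 − 752 = 0  ⇒  r_C2 = 24 (r>0 drops 1)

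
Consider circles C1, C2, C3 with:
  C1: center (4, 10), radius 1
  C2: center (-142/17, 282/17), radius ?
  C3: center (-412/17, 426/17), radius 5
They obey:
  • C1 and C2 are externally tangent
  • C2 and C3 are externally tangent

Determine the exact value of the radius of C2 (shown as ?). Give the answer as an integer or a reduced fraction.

1. [ext C1·C2]  r_C2² + 2r_C2 − 195 = 0  ⇒  r_C2 = 13 (r>0 drops 1)
2. [ext C2·C3]  r_C2² + 10r_C2 − 299 = 0  ⇒  r_C2 = 13 (r>0 drops 1)

13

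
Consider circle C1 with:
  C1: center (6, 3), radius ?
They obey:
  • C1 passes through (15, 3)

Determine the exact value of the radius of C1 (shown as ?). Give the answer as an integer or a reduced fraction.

1. [C1∋P]  r_C1² − 81 = 0  ⇒  r_C1 = 9 (r>0 drops 1)

9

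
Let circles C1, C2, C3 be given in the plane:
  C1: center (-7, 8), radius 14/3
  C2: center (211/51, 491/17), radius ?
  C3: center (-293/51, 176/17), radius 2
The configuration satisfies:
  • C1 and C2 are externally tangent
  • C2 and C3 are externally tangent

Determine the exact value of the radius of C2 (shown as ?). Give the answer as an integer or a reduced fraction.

1. [ext C1·C2]  r_C2² + (28/3)r_C2 − 1615/3 = 0  ⇒  r_C2 = 19 (r>0 drops 1)
2. [ext C2·C3]  r_C2² + 4r_C2 − 437 = 0  ⇒  r_C2 = 19 (r>0 drops 1)

19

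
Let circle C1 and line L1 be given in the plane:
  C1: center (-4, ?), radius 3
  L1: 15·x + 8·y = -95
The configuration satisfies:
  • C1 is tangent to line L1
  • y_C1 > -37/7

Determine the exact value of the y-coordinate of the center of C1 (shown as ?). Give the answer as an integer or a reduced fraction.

2

1. [C1‖L1]  y_C1² + (35/4)y_C1 − 43/2 = 0  ⇒  y_C1 = -43/4 or 2
2. given y_C1 > -37/7: keep 2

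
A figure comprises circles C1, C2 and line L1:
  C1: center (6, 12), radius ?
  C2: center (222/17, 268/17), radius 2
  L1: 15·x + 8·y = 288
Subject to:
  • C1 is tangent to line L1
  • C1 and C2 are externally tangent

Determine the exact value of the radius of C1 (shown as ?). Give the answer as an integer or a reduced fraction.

1. [C1‖L1]  r_C1² − 36 = 0  ⇒  r_C1 = 6 (r>0 drops 1)
2. [ext C1·C2]  r_C1² + 4r_C1 − 60 = 0  ⇒  r_C1 = 6 (r>0 drops 1)

6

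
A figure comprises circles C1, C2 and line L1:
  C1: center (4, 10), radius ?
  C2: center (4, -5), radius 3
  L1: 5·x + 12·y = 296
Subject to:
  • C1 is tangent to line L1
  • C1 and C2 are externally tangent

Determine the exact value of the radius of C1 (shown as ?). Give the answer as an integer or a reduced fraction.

1. [C1‖L1]  r_C1² − 144 = 0  ⇒  r_C1 = 12 (r>0 drops 1)
2. [ext C1·C2]  r_C1² + 6r_C1 − 216 = 0  ⇒  r_C1 = 12 (r>0 drops 1)

12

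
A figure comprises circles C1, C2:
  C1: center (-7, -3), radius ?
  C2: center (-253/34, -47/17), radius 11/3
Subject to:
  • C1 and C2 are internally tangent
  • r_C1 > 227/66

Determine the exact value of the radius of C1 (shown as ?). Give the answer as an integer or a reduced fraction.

1. [int C1,C2]  r_C1² − (22/3)r_C1 + 475/36 = 0  ⇒  r_C1 = 19/6 or 25/6
2. given r_C1 > 227/66: keep 25/6

25/6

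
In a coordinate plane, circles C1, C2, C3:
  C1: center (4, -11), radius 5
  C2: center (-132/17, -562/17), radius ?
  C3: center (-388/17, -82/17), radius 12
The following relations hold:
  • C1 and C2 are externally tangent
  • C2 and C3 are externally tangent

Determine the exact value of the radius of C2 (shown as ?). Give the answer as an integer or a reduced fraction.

20

1. [ext C1·C2]  r_C2² + 10r_C2 − 600 = 0  ⇒  r_C2 = 20 (r>0 drops 1)
2. [ext C2·C3]  r_C2² + 24r_C2 − 880 = 0  ⇒  r_C2 = 20 (r>0 drops 1)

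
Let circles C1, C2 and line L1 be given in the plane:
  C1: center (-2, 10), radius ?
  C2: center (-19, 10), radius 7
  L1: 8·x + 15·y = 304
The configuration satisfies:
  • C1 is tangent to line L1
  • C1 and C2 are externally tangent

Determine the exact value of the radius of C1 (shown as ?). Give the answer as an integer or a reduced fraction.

10

1. [C1‖L1]  r_C1² − 100 = 0  ⇒  r_C1 = 10 (r>0 drops 1)
2. [ext C1·C2]  r_C1² + 14r_C1 − 240 = 0  ⇒  r_C1 = 10 (r>0 drops 1)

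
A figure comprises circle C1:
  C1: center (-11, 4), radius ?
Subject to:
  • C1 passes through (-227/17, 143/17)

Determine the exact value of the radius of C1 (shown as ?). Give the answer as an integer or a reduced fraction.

1. [C1∋P]  r_C1² − 25 = 0  ⇒  r_C1 = 5 (r>0 drops 1)

5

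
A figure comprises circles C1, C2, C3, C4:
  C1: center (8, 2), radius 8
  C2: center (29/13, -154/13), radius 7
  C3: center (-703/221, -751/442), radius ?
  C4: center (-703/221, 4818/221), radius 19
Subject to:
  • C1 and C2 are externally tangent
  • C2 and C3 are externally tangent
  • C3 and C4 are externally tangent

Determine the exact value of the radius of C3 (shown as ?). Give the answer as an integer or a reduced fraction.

1. [ext C2·C3]  r_C3² + 14r_C3 − 333/4 = 0  ⇒  r_C3 = 9/2 (r>0 drops 1)
2. [ext C3·C4]  r_C3² + 38r_C3 − 765/4 = 0  ⇒  r_C3 = 9/2 (r>0 drops 1)

9/2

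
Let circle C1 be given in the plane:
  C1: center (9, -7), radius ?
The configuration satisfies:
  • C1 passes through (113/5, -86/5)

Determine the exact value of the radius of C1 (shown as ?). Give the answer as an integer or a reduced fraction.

17

1. [C1∋P]  r_C1² − 289 = 0  ⇒  r_C1 = 17 (r>0 drops 1)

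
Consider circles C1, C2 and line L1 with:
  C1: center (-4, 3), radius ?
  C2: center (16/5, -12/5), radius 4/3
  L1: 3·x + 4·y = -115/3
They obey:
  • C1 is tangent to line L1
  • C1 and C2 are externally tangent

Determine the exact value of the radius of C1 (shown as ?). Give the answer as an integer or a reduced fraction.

23/3

1. [C1‖L1]  r_C1² − 529/9 = 0  ⇒  r_C1 = 23/3 (r>0 drops 1)
2. [ext C1·C2]  r_C1² + (8/3)r_C1 − 713/9 = 0  ⇒  r_C1 = 23/3 (r>0 drops 1)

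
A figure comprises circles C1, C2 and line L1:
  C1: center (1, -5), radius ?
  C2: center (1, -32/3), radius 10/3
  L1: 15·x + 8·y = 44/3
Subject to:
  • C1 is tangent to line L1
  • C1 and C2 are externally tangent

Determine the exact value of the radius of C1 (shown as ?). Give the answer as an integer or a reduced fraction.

1. [C1‖L1]  r_C1² − 49/9 = 0  ⇒  r_C1 = 7/3 (r>0 drops 1)
2. [ext C1·C2]  r_C1² + (20/3)r_C1 − 21 = 0  ⇒  r_C1 = 7/3 (r>0 drops 1)

7/3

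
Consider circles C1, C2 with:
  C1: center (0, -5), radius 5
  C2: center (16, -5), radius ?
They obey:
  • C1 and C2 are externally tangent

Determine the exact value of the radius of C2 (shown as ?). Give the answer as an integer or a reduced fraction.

11

1. [ext C1·C2]  r_C2² + 10r_C2 − 231 = 0  ⇒  r_C2 = 11 (r>0 drops 1)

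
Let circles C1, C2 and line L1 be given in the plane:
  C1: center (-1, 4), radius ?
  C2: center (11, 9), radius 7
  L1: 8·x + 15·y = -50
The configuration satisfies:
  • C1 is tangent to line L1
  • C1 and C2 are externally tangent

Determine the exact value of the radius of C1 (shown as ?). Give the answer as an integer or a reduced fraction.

1. [C1‖L1]  r_C1² − 36 = 0  ⇒  r_C1 = 6 (r>0 drops 1)
2. [ext C1·C2]  r_C1² + 14r_C1 − 120 = 0  ⇒  r_C1 = 6 (r>0 drops 1)

6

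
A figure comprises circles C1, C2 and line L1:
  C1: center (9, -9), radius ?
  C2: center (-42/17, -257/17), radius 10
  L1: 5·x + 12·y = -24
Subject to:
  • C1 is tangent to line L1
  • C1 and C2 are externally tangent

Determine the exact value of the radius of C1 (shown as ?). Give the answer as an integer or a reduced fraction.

3

1. [C1‖L1]  r_C1² − 9 = 0  ⇒  r_C1 = 3 (r>0 drops 1)
2. [ext C1·C2]  r_C1² + 20r_C1 − 69 = 0  ⇒  r_C1 = 3 (r>0 drops 1)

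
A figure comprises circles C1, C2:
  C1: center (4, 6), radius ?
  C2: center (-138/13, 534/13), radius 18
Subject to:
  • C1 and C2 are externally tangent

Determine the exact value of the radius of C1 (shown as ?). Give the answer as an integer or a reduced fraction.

20

1. [ext C1·C2]  r_C1² + 36r_C1 − 1120 = 0  ⇒  r_C1 = 20 (r>0 drops 1)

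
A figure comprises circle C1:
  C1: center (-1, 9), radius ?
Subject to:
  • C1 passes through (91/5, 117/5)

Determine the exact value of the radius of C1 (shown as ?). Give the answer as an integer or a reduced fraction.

24

1. [C1∋P]  r_C1² − 576 = 0  ⇒  r_C1 = 24 (r>0 drops 1)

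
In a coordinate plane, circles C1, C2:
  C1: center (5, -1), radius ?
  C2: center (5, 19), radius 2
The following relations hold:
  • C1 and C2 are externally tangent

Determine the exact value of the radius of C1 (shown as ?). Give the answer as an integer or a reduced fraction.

1. [ext C1·C2]  r_C1² + 4r_C1 − 396 = 0  ⇒  r_C1 = 18 (r>0 drops 1)

18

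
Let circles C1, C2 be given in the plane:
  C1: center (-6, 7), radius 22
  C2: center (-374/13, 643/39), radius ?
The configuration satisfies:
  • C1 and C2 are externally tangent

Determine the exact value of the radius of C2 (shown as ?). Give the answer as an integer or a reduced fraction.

8/3

1. [ext C1·C2]  r_C2² + 44r_C2 − 1120/9 = 0  ⇒  r_C2 = 8/3 (r>0 drops 1)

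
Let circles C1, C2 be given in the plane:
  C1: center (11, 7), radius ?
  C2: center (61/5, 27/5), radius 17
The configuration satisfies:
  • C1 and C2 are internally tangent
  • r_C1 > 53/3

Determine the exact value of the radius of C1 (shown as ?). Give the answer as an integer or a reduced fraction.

19

1. [int C1,C2]  r_C1² − 34r_C1 + 285 = 0  ⇒  r_C1 = 15 or 19
2. given r_C1 > 53/3: keep 19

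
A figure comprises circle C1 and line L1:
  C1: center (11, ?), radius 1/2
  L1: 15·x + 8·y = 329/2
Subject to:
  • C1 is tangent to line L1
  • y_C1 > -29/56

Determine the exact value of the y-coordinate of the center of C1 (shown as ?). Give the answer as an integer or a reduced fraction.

1. [C1‖L1]  y_C1² + (1/8)y_C1 − 9/8 = 0  ⇒  y_C1 = -9/8 or 1
2. given y_C1 > -29/56: keep 1

1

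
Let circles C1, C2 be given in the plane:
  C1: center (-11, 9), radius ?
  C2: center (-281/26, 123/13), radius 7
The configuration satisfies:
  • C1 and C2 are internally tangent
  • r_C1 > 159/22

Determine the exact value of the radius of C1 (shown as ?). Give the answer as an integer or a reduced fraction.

1. [int C1,C2]  r_C1² − 14r_C1 + 195/4 = 0  ⇒  r_C1 = 13/2 or 15/2
2. given r_C1 > 159/22: keep 15/2

15/2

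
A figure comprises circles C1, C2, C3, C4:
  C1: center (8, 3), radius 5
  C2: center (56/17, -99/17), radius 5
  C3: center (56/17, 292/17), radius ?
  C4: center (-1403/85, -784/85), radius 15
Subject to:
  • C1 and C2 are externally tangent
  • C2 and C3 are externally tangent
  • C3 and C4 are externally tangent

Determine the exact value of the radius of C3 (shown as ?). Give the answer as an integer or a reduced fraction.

1. [ext C2·C3]  r_C3² + 10r_C3 − 504 = 0  ⇒  r_C3 = 18 (r>0 drops 1)
2. [ext C3·C4]  r_C3² + 30r_C3 − 864 = 0  ⇒  r_C3 = 18 (r>0 drops 1)

18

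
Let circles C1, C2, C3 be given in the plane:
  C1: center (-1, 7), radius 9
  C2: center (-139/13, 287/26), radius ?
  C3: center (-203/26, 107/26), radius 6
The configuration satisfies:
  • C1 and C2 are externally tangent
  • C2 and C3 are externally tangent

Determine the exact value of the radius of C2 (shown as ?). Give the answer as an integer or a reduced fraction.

1. [ext C1·C2]  r_C2² + 18r_C2 − 117/4 = 0  ⇒  r_C2 = 3/2 (r>0 drops 1)
2. [ext C2·C3]  r_C2² + 12r_C2 − 81/4 = 0  ⇒  r_C2 = 3/2 (r>0 drops 1)

3/2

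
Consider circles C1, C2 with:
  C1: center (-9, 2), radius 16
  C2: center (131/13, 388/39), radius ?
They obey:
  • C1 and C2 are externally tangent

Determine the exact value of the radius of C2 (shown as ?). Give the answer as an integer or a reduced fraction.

1. [ext C1·C2]  r_C2² + 32r_C2 − 1540/9 = 0  ⇒  r_C2 = 14/3 (r>0 drops 1)

14/3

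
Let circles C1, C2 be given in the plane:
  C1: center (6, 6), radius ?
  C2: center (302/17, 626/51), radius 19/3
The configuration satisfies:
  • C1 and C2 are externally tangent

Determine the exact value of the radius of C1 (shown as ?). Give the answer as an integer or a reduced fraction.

1. [ext C1·C2]  r_C1² + (38/3)r_C1 − 413/3 = 0  ⇒  r_C1 = 7 (r>0 drops 1)

7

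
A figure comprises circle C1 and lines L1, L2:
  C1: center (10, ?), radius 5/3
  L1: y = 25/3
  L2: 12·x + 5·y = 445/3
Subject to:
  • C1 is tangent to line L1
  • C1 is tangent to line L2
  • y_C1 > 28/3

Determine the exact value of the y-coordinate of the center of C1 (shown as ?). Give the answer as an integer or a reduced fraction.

1. [C1‖L1]  y_C1² − (50/3)y_C1 + 200/3 = 0  ⇒  y_C1 = 20/3 or 10
2. [C1‖L2]  y_C1² − (34/3)y_C1 + 40/3 = 0  ⇒  y_C1 = 4/3 or 10

10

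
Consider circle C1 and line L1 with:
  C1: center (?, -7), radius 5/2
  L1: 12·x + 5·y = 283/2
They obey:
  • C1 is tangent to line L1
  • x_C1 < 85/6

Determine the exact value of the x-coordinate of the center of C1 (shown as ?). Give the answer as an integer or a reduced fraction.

1. [C1‖L1]  x_C1² − (353/12)x_C1 + 209 = 0  ⇒  x_C1 = 12 or 209/12
2. given x_C1 < 85/6: keep 12

12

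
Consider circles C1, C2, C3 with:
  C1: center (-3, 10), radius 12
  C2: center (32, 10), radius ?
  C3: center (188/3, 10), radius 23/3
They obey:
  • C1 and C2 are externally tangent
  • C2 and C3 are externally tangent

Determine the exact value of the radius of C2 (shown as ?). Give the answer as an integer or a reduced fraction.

1. [ext C1·C2]  r_C2² + 24r_C2 − 1081 = 0  ⇒  r_C2 = 23 (r>0 drops 1)
2. [ext C2·C3]  r_C2² + (46/3)r_C2 − 2645/3 = 0  ⇒  r_C2 = 23 (r>0 drops 1)

23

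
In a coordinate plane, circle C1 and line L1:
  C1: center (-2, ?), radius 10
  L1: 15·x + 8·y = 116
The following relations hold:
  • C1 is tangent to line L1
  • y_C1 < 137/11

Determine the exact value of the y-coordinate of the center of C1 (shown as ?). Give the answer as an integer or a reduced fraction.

-3

1. [C1‖L1]  y_C1² − (73/2)y_C1 − 237/2 = 0  ⇒  y_C1 = -3 or 79/2
2. given y_C1 < 137/11: keep -3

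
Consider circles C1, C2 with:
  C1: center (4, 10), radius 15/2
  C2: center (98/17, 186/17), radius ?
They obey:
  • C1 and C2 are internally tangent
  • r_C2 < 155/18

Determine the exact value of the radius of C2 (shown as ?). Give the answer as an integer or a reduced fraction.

1. [int C1,C2]  r_C2² − 15r_C2 + 209/4 = 0  ⇒  r_C2 = 11/2 or 19/2
2. given r_C2 < 155/18: keep 11/2

11/2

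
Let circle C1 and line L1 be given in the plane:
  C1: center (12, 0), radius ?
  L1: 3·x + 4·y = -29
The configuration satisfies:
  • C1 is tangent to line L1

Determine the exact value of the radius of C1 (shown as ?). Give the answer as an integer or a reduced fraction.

13

1. [C1‖L1]  r_C1² − 169 = 0  ⇒  r_C1 = 13 (r>0 drops 1)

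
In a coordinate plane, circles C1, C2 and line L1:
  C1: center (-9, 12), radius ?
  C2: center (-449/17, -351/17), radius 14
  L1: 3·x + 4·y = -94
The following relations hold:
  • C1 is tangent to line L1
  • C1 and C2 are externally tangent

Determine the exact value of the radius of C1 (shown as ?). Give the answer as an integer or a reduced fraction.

1. [C1‖L1]  r_C1² − 529 = 0  ⇒  r_C1 = 23 (r>0 drops 1)
2. [ext C1·C2]  r_C1² + 28r_C1 − 1173 = 0  ⇒  r_C1 = 23 (r>0 drops 1)

23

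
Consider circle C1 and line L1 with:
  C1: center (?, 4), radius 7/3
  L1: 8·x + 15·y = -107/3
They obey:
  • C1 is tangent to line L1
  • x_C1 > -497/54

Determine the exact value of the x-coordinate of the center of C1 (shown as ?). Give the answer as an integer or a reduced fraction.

1. [C1‖L1]  x_C1² + (287/12)x_C1 + 1421/12 = 0  ⇒  x_C1 = -203/12 or -7
2. given x_C1 > -497/54: keep -7

-7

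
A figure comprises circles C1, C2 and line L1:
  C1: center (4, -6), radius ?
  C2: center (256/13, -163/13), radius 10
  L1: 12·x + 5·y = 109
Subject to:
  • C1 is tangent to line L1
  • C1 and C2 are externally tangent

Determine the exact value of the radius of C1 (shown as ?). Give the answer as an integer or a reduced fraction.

1. [C1‖L1]  r_C1² − 49 = 0  ⇒  r_C1 = 7 (r>0 drops 1)
2. [ext C1·C2]  r_C1² + 20r_C1 − 189 = 0  ⇒  r_C1 = 7 (r>0 drops 1)

7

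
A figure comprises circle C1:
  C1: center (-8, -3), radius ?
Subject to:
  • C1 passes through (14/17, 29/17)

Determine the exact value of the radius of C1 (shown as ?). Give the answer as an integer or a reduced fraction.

1. [C1∋P]  r_C1² − 100 = 0  ⇒  r_C1 = 10 (r>0 drops 1)

10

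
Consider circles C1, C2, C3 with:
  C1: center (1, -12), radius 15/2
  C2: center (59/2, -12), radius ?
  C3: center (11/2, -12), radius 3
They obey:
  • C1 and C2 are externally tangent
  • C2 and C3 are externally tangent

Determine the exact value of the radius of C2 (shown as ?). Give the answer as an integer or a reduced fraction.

21

1. [ext C1·C2]  r_C2² + 15r_C2 − 756 = 0  ⇒  r_C2 = 21 (r>0 drops 1)
2. [ext C2·C3]  r_C2² + 6r_C2 − 567 = 0  ⇒  r_C2 = 21 (r>0 drops 1)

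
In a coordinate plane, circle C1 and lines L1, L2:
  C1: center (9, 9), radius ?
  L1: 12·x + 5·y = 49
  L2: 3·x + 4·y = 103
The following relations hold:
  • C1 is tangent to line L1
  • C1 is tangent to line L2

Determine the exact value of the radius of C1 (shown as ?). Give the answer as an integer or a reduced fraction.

1. [C1‖L1]  r_C1² − 64 = 0  ⇒  r_C1 = 8 (r>0 drops 1)
2. [C1‖L2]  r_C1² − 64 = 0  ⇒  r_C1 = 8 (r>0 drops 1)

8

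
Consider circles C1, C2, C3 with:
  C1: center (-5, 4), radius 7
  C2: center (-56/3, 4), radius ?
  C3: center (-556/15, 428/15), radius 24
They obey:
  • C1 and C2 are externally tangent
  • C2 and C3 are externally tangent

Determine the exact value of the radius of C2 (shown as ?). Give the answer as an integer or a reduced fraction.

1. [ext C1·C2]  r_C2² + 14r_C2 − 1240/9 = 0  ⇒  r_C2 = 20/3 (r>0 drops 1)
2. [ext C2·C3]  r_C2² + 48r_C2 − 3280/9 = 0  ⇒  r_C2 = 20/3 (r>0 drops 1)

20/3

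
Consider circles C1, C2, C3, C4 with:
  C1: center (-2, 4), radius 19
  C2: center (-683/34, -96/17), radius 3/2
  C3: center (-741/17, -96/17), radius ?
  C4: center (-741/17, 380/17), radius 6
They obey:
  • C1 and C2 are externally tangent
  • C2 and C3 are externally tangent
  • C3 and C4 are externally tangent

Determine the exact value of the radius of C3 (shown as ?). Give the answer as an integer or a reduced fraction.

22

1. [ext C2·C3]  r_C3² + 3r_C3 − 550 = 0  ⇒  r_C3 = 22 (r>0 drops 1)
2. [ext C3·C4]  r_C3² + 12r_C3 − 748 = 0  ⇒  r_C3 = 22 (r>0 drops 1)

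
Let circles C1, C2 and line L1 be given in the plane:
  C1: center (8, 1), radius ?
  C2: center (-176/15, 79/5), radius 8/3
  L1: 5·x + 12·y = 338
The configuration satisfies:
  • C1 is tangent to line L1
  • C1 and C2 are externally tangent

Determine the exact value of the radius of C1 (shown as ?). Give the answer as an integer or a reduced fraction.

22

1. [C1‖L1]  r_C1² − 484 = 0  ⇒  r_C1 = 22 (r>0 drops 1)
2. [ext C1·C2]  r_C1² + (16/3)r_C1 − 1804/3 = 0  ⇒  r_C1 = 22 (r>0 drops 1)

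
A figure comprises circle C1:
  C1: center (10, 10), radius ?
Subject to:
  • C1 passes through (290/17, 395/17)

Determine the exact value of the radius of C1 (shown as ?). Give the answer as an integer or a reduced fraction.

1. [C1∋P]  r_C1² − 225 = 0  ⇒  r_C1 = 15 (r>0 drops 1)

15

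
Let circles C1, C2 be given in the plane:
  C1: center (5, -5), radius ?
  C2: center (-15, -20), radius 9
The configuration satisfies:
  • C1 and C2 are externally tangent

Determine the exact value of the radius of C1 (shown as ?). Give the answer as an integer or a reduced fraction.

16

1. [ext C1·C2]  r_C1² + 18r_C1 − 544 = 0  ⇒  r_C1 = 16 (r>0 drops 1)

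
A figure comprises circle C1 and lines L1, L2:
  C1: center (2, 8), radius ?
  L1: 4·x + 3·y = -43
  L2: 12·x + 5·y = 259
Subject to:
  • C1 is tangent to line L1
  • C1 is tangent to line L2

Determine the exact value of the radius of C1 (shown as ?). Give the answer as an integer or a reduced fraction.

1. [C1‖L1]  r_C1² − 225 = 0  ⇒  r_C1 = 15 (r>0 drops 1)
2. [C1‖L2]  r_C1² − 225 = 0  ⇒  r_C1 = 15 (r>0 drops 1)

15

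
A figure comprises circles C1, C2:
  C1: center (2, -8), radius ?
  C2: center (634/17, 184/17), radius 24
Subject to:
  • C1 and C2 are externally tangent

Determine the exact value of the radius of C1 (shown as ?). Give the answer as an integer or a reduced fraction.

16

1. [ext C1·C2]  r_C1² + 48r_C1 − 1024 = 0  ⇒  r_C1 = 16 (r>0 drops 1)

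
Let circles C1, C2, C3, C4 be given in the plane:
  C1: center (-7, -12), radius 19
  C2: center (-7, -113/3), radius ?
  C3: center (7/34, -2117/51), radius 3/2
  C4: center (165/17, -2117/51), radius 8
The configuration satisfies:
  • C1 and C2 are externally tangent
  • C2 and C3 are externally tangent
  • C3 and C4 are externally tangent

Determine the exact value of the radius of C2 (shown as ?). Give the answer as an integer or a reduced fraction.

20/3

1. [ext C1·C2]  r_C2² + 38r_C2 − 2680/9 = 0  ⇒  r_C2 = 20/3 (r>0 drops 1)
2. [ext C2·C3]  r_C2² + 3r_C2 − 580/9 = 0  ⇒  r_C2 = 20/3 (r>0 drops 1)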